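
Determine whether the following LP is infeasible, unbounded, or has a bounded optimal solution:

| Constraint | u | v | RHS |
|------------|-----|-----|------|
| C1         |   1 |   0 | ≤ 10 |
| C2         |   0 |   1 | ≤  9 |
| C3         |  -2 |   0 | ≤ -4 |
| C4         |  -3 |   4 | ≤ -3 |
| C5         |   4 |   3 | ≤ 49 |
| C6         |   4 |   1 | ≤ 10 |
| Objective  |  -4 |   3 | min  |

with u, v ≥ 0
The point (2.5, 0) satisfies every constraint, so the LP is feasible; the constraints give u ≤ 10 and v ≤ 9, which with u, v ≥ 0 keep the feasible region inside a bounded box. A feasible, bounded LP attains a finite optimum at a vertex.

Bounded optimum: z* = -10 at (2.5, 0).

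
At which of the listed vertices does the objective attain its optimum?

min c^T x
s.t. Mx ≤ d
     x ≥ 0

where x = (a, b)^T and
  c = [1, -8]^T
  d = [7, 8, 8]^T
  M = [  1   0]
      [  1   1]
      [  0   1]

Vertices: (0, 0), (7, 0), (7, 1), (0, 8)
Evaluating z = a - 8b at each vertex:
  (0, 0): z = 0
  (7, 0): z = 7
  (7, 1): z = -1
  (0, 8): z = -64

The smallest value is z = -64, attained at (0, 8).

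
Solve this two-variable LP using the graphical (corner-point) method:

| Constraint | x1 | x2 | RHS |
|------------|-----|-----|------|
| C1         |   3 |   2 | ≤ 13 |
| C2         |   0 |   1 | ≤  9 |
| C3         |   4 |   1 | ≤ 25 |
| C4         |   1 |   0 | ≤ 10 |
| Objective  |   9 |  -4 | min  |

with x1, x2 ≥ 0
Each vertex is the intersection of two constraint boundaries that also satisfies all remaining constraints:
  x1 = 0 and x2 = 0 → (0, 0)
  3x1 + 2x2 = 13 and x2 = 0 → (4.333, 0)
  3x1 + 2x2 = 13 and x1 = 0 → (0, 6.5)

Evaluating z = 9x1 - 4x2 at each vertex:
  (0, 0): z = 0
  (4.333, 0): z = 39
  (0, 6.5): z = -26

The minimum is at (0, 6.5) with z = -26.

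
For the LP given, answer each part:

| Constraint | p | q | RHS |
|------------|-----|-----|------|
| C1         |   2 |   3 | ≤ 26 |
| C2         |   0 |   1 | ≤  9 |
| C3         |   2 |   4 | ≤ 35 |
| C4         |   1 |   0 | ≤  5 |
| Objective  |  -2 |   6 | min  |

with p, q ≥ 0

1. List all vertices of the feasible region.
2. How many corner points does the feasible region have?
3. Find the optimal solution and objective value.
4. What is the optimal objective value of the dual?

1. (0, 0), (5, 0), (5, 5.333), (0, 8.667)
2. 4
3. p = 5, q = 0, z = -10
4. -10 (by strong duality, equal to the primal optimum)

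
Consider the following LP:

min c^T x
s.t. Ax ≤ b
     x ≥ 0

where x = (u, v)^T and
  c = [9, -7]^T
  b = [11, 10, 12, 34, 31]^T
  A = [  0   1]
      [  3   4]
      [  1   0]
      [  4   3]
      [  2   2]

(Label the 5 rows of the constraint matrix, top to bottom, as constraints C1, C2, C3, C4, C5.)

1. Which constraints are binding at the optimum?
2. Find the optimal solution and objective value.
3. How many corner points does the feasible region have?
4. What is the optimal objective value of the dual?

1. C2, u ≥ 0
2. u = 0, v = 2.5, z = -17.5
3. 3
4. -17.5 (by strong duality, equal to the primal optimum)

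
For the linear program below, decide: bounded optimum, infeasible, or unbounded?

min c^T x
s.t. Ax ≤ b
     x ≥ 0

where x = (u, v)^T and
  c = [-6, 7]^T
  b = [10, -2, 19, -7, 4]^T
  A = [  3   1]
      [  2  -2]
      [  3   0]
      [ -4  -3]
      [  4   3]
One constraint requires 4u + 3v ≤ 4, while the constraint -4u - 3v ≤ -7 is equivalent to 4u + 3v ≥ 7. Together they would need 7 ≤ 4u + 3v ≤ 4, which is impossible since 7 > 4. No point satisfies all constraints.

Infeasible — the constraint set is empty.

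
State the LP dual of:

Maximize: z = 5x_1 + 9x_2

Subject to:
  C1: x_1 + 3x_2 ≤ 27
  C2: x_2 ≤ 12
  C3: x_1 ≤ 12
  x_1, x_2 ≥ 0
Minimize: z = 27y1 + 12y2 + 12y3

Subject to:
  C1: -y1 - y3 ≤ -5
  C2: -3y1 - y2 ≤ -9
  y1, y2, y3 ≥ 0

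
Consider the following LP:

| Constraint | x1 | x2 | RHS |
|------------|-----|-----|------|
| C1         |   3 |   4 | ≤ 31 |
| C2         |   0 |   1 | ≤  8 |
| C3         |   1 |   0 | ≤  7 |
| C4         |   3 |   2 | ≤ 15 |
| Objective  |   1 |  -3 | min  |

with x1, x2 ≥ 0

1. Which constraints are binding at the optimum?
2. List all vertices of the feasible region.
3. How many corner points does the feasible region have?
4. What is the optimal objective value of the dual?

1. C4, x1 ≥ 0
2. (0, 0), (5, 0), (0, 7.5)
3. 3
4. -22.5 (by strong duality, equal to the primal optimum)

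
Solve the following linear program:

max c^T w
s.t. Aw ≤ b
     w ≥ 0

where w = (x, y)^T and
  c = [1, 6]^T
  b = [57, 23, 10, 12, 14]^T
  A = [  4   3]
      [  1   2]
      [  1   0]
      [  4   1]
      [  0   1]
x = 0, y = 11.5, z = 69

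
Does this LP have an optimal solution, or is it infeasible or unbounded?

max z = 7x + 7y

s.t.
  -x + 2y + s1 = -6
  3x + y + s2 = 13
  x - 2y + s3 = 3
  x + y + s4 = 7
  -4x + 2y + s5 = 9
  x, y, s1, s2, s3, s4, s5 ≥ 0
The row x - 2y + s3 = 3 with s3 ≥ 0 requires x - 2y ≤ 3, while the row -x + 2y + s1 = -6 with s1 ≥ 0 is equivalent to x - 2y ≥ 6. Together they would need 6 ≤ x - 2y ≤ 3, which is impossible since 6 > 3. No point satisfies all constraints.

Infeasible: no point satisfies all constraints simultaneously.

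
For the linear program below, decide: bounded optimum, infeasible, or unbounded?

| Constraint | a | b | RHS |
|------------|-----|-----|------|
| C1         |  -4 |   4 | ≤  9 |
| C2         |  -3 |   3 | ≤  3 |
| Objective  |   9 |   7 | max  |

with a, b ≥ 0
Feasible point: (0, 0) satisfies every constraint, so the LP is feasible.
Direction d = (1, 0): for each constraint row a, a·d ≤ 0 —
  (-4)(1) + (4)(0) = -4 ≤ 0
  (-3)(1) + (3)(0) = -3 ≤ 0
and d ≥ 0, so (0, 0) + t·d stays feasible for every t ≥ 0. Along this ray z = 9a + 7b changes by 9 per unit t, so z → +∞.

Unbounded — the objective can increase without bound over the feasible region.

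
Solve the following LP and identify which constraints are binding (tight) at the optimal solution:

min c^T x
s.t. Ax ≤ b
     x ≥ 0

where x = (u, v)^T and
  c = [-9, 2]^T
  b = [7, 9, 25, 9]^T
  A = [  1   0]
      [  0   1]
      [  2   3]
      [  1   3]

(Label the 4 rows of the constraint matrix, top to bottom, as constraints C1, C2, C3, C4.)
Optimal: u = 7, v = 0
Binding: C1, v ≥ 0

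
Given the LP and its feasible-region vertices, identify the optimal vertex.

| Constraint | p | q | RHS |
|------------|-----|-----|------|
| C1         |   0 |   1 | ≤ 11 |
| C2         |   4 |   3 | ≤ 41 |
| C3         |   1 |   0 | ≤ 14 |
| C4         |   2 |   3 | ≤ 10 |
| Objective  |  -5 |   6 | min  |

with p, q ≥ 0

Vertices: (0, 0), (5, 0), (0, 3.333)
Evaluating z = -5p + 6q at each vertex:
  (0, 0): z = 0
  (5, 0): z = -25
  (0, 3.333): z = 20

The smallest value is z = -25, attained at (5, 0).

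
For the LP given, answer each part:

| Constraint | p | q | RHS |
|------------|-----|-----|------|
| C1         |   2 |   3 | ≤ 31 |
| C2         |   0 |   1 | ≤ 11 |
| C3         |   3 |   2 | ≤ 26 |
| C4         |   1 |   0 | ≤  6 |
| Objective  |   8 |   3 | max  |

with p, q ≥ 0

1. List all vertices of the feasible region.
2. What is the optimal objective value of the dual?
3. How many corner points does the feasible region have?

1. (0, 0), (6, 0), (6, 4), (3.2, 8.2), (0, 10.33)
2. 60 (by strong duality, equal to the primal optimum)
3. 5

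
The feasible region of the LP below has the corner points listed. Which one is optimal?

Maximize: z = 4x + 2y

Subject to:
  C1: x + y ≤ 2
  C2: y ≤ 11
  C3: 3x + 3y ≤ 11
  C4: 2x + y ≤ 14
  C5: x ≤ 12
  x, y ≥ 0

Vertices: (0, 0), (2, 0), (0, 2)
Evaluating z = 4x + 2y at each vertex:
  (0, 0): z = 0
  (2, 0): z = 8
  (0, 2): z = 4

The largest value is z = 8, attained at (2, 0).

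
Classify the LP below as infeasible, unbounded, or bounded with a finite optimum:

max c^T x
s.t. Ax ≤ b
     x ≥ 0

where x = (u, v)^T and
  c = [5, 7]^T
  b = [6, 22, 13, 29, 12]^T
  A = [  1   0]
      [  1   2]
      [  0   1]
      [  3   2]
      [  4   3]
The point (0, 4) satisfies every constraint, so the LP is feasible; the constraints give u ≤ 6 and v ≤ 13, which with u, v ≥ 0 keep the feasible region inside a bounded box. A feasible, bounded LP attains a finite optimum at a vertex.

Evaluating z = 5u + 7v at each vertex:
  (0, 0): z = 0
  (3, 0): z = 15
  (0, 4): z = 28

Feasible with finite optimum z* = 28 at (0, 4).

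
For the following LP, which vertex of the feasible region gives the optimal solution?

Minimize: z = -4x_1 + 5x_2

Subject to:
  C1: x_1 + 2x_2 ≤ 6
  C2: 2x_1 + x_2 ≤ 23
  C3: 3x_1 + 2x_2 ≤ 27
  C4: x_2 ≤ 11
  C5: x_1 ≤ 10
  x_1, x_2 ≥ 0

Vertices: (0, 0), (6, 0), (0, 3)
Evaluating z = -4x_1 + 5x_2 at each vertex:
  (0, 0): z = 0
  (6, 0): z = -24
  (0, 3): z = 15

The smallest value is z = -24, attained at (6, 0).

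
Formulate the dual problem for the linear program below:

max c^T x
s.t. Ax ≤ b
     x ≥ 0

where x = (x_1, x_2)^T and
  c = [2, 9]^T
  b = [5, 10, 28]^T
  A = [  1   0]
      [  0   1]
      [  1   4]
Minimize: z = 5y1 + 10y2 + 28y3

Subject to:
  C1: -y1 - y3 ≤ -2
  C2: -y2 - 4y3 ≤ -9
  y1, y2, y3 ≥ 0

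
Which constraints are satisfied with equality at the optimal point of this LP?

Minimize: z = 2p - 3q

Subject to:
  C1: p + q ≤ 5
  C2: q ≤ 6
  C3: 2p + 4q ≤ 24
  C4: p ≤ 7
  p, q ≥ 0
Optimal: p = 0, q = 5
Slack at optimum:
  C1: slack = 0 (binding)
  C2: slack = 1
  C3: slack = 4
  C4: slack = 7
  p ≥ 0: p = 0 (binding)
  q ≥ 0: q = 5
Binding constraints: C1, p ≥ 0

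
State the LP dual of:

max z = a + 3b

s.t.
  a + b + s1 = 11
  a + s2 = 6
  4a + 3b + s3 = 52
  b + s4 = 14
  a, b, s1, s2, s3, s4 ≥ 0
Minimize: z = 11y1 + 6y2 + 52y3 + 14y4

Subject to:
  C1: -y1 - y2 - 4y3 ≤ -1
  C2: -y1 - 3y3 - y4 ≤ -3
  y1, y2, y3, y4 ≥ 0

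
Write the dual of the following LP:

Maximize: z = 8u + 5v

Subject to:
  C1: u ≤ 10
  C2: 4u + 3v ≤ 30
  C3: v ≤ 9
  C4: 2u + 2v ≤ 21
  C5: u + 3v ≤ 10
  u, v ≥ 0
Minimize: z = 10y1 + 30y2 + 9y3 + 21y4 + 10y5

Subject to:
  C1: -y1 - 4y2 - 2y4 - y5 ≤ -8
  C2: -3y2 - y3 - 2y4 - 3y5 ≤ -5
  y1, y2, y3, y4, y5 ≥ 0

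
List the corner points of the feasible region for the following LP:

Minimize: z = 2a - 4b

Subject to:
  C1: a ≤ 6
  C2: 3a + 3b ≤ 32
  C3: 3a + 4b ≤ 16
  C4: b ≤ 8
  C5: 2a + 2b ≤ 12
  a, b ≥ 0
Each vertex is the intersection of two constraint boundaries that also satisfies all remaining constraints:
  a = 0 and b = 0 → (0, 0)
  3a + 4b = 16 and b = 0 → (5.333, 0)
  3a + 4b = 16 and a = 0 → (0, 4)

Vertices: (0, 0), (5.333, 0), (0, 4)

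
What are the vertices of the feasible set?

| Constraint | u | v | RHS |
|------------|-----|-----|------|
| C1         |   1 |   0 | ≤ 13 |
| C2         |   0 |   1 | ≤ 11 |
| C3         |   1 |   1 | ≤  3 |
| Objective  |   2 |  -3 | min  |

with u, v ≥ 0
Each vertex is the intersection of two constraint boundaries that also satisfies all remaining constraints:
  u = 0 and v = 0 → (0, 0)
  u + v = 3 and v = 0 → (3, 0)
  u + v = 3 and u = 0 → (0, 3)

Vertices: (0, 0), (3, 0), (0, 3)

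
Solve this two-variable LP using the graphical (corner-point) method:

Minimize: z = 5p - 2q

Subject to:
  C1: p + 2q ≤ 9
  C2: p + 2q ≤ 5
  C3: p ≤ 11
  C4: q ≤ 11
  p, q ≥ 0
p = 0, q = 2.5, z = -5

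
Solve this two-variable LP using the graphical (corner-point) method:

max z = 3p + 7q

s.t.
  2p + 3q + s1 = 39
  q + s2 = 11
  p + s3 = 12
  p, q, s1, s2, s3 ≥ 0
Each vertex is the intersection of two constraint boundaries that also satisfies all remaining constraints:
  p = 0 and q = 0 → (0, 0)
  p = 12 and q = 0 → (12, 0)
  2p + 3q = 39 and p = 12 → (12, 5)
  2p + 3q = 39 and q = 11 → (3, 11)
  q = 11 and p = 0 → (0, 11)

Evaluating z = 3p + 7q at each vertex:
  (0, 0): z = 0
  (12, 0): z = 36
  (12, 5): z = 71
  (3, 11): z = 86
  (0, 11): z = 77

The maximum is at (3, 11) with z = 86.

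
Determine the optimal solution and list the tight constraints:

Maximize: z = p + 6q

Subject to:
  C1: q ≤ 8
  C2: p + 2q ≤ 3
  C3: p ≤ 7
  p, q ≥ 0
Optimal: p = 0, q = 1.5
Slack at optimum:
  C1: slack = 6.5
  C2: slack = 0 (binding)
  C3: slack = 7
  p ≥ 0: p = 0 (binding)
  q ≥ 0: q = 1.5
Binding constraints: C2, p ≥ 0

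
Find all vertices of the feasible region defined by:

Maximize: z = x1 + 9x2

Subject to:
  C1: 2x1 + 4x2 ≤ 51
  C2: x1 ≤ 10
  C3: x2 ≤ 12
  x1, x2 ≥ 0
Each vertex is the intersection of two constraint boundaries that also satisfies all remaining constraints:
  x1 = 0 and x2 = 0 → (0, 0)
  x1 = 10 and x2 = 0 → (10, 0)
  2x1 + 4x2 = 51 and x1 = 10 → (10, 7.75)
  2x1 + 4x2 = 51 and x2 = 12 → (1.5, 12)
  x2 = 12 and x1 = 0 → (0, 12)

Vertices: (0, 0), (10, 0), (10, 7.75), (1.5, 12), (0, 12)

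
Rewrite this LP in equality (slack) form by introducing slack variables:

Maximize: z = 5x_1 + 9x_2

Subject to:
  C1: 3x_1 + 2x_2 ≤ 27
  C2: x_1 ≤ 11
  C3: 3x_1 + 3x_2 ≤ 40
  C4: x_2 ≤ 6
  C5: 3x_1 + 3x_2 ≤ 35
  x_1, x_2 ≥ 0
max z = 5x_1 + 9x_2

s.t.
  3x_1 + 2x_2 + s1 = 27
  x_1 + s2 = 11
  3x_1 + 3x_2 + s3 = 40
  x_2 + s4 = 6
  3x_1 + 3x_2 + s5 = 35
  x_1, x_2, s1, s2, s3, s4, s5 ≥ 0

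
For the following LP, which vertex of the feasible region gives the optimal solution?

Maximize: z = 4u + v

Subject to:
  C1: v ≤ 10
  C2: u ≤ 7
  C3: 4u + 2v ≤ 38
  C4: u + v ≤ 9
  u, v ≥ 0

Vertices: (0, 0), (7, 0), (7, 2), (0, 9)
(7, 2) with z = 30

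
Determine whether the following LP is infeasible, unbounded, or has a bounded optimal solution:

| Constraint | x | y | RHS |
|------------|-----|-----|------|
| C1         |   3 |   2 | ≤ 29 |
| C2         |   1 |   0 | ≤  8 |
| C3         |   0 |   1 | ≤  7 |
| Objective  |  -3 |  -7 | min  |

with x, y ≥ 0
The point (5, 7) satisfies every constraint, so the LP is feasible; the constraints give x ≤ 8 and y ≤ 7, which with x, y ≥ 0 keep the feasible region inside a bounded box. A feasible, bounded LP attains a finite optimum at a vertex.

Feasible with finite optimum z* = -64 at (5, 7).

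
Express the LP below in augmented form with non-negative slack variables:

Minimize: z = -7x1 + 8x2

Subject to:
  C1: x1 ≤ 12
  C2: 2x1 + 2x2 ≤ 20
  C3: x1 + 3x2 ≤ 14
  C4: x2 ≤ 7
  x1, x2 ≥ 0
min z = -7x1 + 8x2

s.t.
  x1 + s1 = 12
  2x1 + 2x2 + s2 = 20
  x1 + 3x2 + s3 = 14
  x2 + s4 = 7
  x1, x2, s1, s2, s3, s4 ≥ 0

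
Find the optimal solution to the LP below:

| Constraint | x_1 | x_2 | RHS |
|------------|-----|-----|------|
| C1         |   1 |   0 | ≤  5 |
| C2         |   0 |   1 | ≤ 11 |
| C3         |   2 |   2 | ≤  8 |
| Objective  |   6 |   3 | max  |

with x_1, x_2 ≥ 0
Each vertex is the intersection of two constraint boundaries that also satisfies all remaining constraints:
  x_1 = 0 and x_2 = 0 → (0, 0)
  2x_1 + 2x_2 = 8 and x_2 = 0 → (4, 0)
  2x_1 + 2x_2 = 8 and x_1 = 0 → (0, 4)

Evaluating z = 6x_1 + 3x_2 at each vertex:
  (0, 0): z = 0
  (4, 0): z = 24
  (0, 4): z = 12

The maximum is at (4, 0) with z = 24.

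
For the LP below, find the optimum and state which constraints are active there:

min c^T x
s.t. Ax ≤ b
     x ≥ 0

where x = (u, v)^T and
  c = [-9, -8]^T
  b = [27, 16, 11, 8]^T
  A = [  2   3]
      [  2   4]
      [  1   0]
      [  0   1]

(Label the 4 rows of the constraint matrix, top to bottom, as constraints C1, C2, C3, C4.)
Optimal: u = 8, v = 0
Slack at optimum:
  C1: slack = 11
  C2: slack = 0 (binding)
  C3: slack = 3
  C4: slack = 8
  u ≥ 0: u = 8
  v ≥ 0: v = 0 (binding)
Binding constraints: C2, v ≥ 0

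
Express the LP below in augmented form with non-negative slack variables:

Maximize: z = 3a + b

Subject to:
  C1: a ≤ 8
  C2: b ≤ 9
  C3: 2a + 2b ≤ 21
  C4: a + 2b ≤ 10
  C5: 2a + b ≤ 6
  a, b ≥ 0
max z = 3a + b

s.t.
  a + s1 = 8
  b + s2 = 9
  2a + 2b + s3 = 21
  a + 2b + s4 = 10
  2a + b + s5 = 6
  a, b, s1, s2, s3, s4, s5 ≥ 0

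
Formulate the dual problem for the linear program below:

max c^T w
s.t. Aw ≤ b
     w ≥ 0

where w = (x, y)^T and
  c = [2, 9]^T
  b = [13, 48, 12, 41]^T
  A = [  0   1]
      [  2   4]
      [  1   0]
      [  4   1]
Minimize: z = 13y1 + 48y2 + 12y3 + 41y4

Subject to:
  C1: -2y2 - y3 - 4y4 ≤ -2
  C2: -y1 - 4y2 - y4 ≤ -9
  y1, y2, y3, y4 ≥ 0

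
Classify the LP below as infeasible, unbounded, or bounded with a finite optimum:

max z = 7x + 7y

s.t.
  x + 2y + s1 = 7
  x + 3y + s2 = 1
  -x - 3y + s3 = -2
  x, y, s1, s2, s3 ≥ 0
The row x + 3y + s2 = 1 with s2 ≥ 0 requires x + 3y ≤ 1, while the row -x - 3y + s3 = -2 with s3 ≥ 0 is equivalent to x + 3y ≥ 2. Together they would need 2 ≤ x + 3y ≤ 1, which is impossible since 2 > 1. No point satisfies all constraints.

The feasible region is empty; the LP is infeasible.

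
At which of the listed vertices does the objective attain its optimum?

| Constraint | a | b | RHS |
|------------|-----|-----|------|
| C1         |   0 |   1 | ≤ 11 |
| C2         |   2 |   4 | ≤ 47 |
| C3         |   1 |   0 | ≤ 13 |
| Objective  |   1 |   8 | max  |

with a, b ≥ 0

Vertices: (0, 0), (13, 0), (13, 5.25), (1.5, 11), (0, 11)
(1.5, 11) with z = 89.5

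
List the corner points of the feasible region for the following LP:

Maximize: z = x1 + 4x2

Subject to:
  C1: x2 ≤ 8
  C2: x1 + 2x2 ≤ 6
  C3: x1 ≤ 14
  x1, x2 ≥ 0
Each vertex is the intersection of two constraint boundaries that also satisfies all remaining constraints:
  x1 = 0 and x2 = 0 → (0, 0)
  x1 + 2x2 = 6 and x2 = 0 → (6, 0)
  x1 + 2x2 = 6 and x1 = 0 → (0, 3)

Vertices: (0, 0), (6, 0), (0, 3)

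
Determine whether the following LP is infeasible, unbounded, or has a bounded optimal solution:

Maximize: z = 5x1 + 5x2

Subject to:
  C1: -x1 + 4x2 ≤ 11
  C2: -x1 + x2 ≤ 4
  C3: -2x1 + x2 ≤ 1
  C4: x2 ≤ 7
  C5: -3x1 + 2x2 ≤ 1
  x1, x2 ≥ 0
Feasible point: (0, 0) satisfies every constraint, so the LP is feasible.
Direction d = (1, 0): for each constraint row a, a·d ≤ 0 —
  (-1)(1) + (4)(0) = -1 ≤ 0
  (-1)(1) + (1)(0) = -1 ≤ 0
  (-2)(1) + (1)(0) = -2 ≤ 0
  (0)(1) + (1)(0) = 0 ≤ 0
  (-3)(1) + (2)(0) = -3 ≤ 0
and d ≥ 0, so (0, 0) + t·d stays feasible for every t ≥ 0. Along this ray z = 5x1 + 5x2 changes by 5 per unit t, so z → +∞.

Unbounded — the objective can increase without bound over the feasible region.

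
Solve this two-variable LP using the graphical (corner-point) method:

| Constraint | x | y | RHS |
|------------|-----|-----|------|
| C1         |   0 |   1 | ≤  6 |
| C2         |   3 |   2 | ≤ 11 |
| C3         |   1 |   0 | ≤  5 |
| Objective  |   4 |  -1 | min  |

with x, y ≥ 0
Each vertex is the intersection of two constraint boundaries that also satisfies all remaining constraints:
  x = 0 and y = 0 → (0, 0)
  3x + 2y = 11 and y = 0 → (3.667, 0)
  3x + 2y = 11 and x = 0 → (0, 5.5)

Evaluating z = 4x - y at each vertex:
  (0, 0): z = 0
  (3.667, 0): z = 14.67
  (0, 5.5): z = -5.5

The minimum is at (0, 5.5) with z = -5.5.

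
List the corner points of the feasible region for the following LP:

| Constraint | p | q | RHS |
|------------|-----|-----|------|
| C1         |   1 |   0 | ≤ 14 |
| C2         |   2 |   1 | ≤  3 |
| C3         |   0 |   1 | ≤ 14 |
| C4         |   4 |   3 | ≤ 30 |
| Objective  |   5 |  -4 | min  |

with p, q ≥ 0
Each vertex is the intersection of two constraint boundaries that also satisfies all remaining constraints:
  p = 0 and q = 0 → (0, 0)
  2p + q = 3 and q = 0 → (1.5, 0)
  2p + q = 3 and p = 0 → (0, 3)

Vertices: (0, 0), (1.5, 0), (0, 3)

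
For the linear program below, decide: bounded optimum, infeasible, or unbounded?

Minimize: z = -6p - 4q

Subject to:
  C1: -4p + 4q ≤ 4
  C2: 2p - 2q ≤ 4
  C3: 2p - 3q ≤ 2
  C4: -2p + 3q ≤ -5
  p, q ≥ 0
C3 requires 2p - 3q ≤ 2, while C4 (-2p + 3q ≤ -5) is equivalent to 2p - 3q ≥ 5. Together they would need 5 ≤ 2p - 3q ≤ 2, which is impossible since 5 > 2. No point satisfies all constraints.

Infeasible: no point satisfies all constraints simultaneously.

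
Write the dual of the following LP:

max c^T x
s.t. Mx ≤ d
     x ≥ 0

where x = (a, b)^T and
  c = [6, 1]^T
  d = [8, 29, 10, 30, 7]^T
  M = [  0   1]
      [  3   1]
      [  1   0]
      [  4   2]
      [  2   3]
Minimize: z = 8y1 + 29y2 + 10y3 + 30y4 + 7y5

Subject to:
  C1: -3y2 - y3 - 4y4 - 2y5 ≤ -6
  C2: -y1 - y2 - 2y4 - 3y5 ≤ -1
  y1, y2, y3, y4, y5 ≥ 0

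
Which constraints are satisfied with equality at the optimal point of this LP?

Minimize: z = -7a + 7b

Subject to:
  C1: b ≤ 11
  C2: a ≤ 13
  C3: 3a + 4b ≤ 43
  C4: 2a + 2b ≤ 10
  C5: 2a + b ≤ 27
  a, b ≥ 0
Optimal: a = 5, b = 0
Slack at optimum:
  C1: slack = 11
  C2: slack = 8
  C3: slack = 28
  C4: slack = 0 (binding)
  C5: slack = 17
  a ≥ 0: a = 5
  b ≥ 0: b = 0 (binding)
Binding constraints: C4, b ≥ 0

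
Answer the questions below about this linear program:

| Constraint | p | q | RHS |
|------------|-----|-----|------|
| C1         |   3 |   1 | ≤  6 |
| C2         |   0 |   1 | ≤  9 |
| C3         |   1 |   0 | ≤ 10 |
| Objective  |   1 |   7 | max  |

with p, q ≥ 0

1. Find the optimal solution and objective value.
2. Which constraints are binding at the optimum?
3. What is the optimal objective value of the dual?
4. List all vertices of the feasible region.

1. p = 0, q = 6, z = 42
2. C1, p ≥ 0
3. 42 (by strong duality, equal to the primal optimum)
4. (0, 0), (2, 0), (0, 6)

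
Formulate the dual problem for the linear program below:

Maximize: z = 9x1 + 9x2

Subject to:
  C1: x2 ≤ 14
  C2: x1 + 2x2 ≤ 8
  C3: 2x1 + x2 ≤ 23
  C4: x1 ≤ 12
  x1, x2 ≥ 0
Minimize: z = 14y1 + 8y2 + 23y3 + 12y4

Subject to:
  C1: -y2 - 2y3 - y4 ≤ -9
  C2: -y1 - 2y2 - y3 ≤ -9
  y1, y2, y3, y4 ≥ 0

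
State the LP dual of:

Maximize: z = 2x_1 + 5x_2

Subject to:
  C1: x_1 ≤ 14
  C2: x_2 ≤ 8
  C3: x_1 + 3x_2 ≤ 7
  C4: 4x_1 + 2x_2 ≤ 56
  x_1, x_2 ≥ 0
Minimize: z = 14y1 + 8y2 + 7y3 + 56y4

Subject to:
  C1: -y1 - y3 - 4y4 ≤ -2
  C2: -y2 - 3y3 - 2y4 ≤ -5
  y1, y2, y3, y4 ≥ 0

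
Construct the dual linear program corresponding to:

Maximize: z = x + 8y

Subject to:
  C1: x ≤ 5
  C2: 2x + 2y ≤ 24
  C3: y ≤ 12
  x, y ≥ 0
Minimize: z = 5y1 + 24y2 + 12y3

Subject to:
  C1: -y1 - 2y2 ≤ -1
  C2: -2y2 - y3 ≤ -8
  y1, y2, y3 ≥ 0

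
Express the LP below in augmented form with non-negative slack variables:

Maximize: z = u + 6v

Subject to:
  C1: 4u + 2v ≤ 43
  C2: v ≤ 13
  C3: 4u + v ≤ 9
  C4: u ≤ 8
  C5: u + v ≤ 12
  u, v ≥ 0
max z = u + 6v

s.t.
  4u + 2v + s1 = 43
  v + s2 = 13
  4u + v + s3 = 9
  u + s4 = 8
  u + v + s5 = 12
  u, v, s1, s2, s3, s4, s5 ≥ 0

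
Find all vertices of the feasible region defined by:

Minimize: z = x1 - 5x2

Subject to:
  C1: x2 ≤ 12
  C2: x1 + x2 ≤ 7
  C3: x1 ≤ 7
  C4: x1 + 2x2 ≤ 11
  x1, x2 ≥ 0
Each vertex is the intersection of two constraint boundaries that also satisfies all remaining constraints:
  x1 = 0 and x2 = 0 → (0, 0)
  x1 + x2 = 7 and x1 = 7 → (7, 0)
  x1 + x2 = 7 and x1 + 2x2 = 11 → (3, 4)
  x1 + 2x2 = 11 and x1 = 0 → (0, 5.5)

Vertices: (0, 0), (7, 0), (3, 4), (0, 5.5)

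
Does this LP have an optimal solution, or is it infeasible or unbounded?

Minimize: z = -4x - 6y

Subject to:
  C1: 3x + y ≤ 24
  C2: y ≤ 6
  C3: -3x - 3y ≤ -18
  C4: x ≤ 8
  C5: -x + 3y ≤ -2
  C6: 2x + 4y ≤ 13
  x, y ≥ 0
The point (6.5, 0) satisfies every constraint, so the LP is feasible; the constraints give x ≤ 8 and y ≤ 6, which with x, y ≥ 0 keep the feasible region inside a bounded box. A feasible, bounded LP attains a finite optimum at a vertex.

Evaluating z = -4x - 6y at each vertex:
  (6, 0): z = -24
  (6.5, 0): z = -26
  (5.5, 0.5): z = -25

Feasible with finite optimum z* = -26 at (6.5, 0).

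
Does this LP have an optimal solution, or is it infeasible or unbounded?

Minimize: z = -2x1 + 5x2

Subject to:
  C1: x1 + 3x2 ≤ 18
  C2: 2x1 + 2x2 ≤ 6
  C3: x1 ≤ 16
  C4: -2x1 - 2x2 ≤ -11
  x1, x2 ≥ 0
C2 requires 2x1 + 2x2 ≤ 6, while C4 (-2x1 - 2x2 ≤ -11) is equivalent to 2x1 + 2x2 ≥ 11. Together they would need 11 ≤ 2x1 + 2x2 ≤ 6, which is impossible since 11 > 6. No point satisfies all constraints.

Infeasible — the constraint set is empty.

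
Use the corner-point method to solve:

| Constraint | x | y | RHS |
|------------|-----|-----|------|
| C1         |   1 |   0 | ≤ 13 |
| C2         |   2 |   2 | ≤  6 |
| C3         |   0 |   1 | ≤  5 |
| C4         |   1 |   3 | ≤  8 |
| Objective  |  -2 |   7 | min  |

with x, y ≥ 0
Each vertex is the intersection of two constraint boundaries that also satisfies all remaining constraints:
  x = 0 and y = 0 → (0, 0)
  2x + 2y = 6 and y = 0 → (3, 0)
  2x + 2y = 6 and x + 3y = 8 → (0.5, 2.5)
  x + 3y = 8 and x = 0 → (0, 2.667)

Evaluating z = -2x + 7y at each vertex:
  (0, 0): z = 0
  (3, 0): z = -6
  (0.5, 2.5): z = 16.5
  (0, 2.667): z = 18.67

The minimum is at (3, 0) with z = -6.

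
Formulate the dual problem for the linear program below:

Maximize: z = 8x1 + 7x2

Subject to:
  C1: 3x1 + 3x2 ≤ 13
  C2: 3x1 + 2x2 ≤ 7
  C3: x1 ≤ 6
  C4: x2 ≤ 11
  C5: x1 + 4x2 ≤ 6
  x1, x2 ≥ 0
Minimize: z = 13y1 + 7y2 + 6y3 + 11y4 + 6y5

Subject to:
  C1: -3y1 - 3y2 - y3 - y5 ≤ -8
  C2: -3y1 - 2y2 - y4 - 4y5 ≤ -7
  y1, y2, y3, y4, y5 ≥ 0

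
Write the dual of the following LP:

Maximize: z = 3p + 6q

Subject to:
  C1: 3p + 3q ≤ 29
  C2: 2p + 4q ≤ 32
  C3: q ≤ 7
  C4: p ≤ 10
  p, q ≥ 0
Minimize: z = 29y1 + 32y2 + 7y3 + 10y4

Subject to:
  C1: -3y1 - 2y2 - y4 ≤ -3
  C2: -3y1 - 4y2 - y3 ≤ -6
  y1, y2, y3, y4 ≥ 0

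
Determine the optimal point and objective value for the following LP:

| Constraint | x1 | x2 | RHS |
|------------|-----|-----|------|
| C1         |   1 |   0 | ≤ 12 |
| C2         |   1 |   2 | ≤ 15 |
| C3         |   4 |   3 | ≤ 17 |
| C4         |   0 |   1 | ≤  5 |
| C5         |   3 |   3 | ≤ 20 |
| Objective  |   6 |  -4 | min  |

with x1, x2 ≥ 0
x1 = 0, x2 = 5, z = -20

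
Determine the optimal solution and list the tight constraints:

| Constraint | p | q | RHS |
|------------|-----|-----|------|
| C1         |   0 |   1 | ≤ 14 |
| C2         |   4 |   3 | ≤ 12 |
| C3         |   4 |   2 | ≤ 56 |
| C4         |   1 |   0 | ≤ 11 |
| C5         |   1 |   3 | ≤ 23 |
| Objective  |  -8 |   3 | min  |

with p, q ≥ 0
Optimal: p = 3, q = 0
Slack at optimum:
  C1: slack = 14
  C2: slack = 0 (binding)
  C3: slack = 44
  C4: slack = 8
  C5: slack = 20
  p ≥ 0: p = 3
  q ≥ 0: q = 0 (binding)
Binding constraints: C2, q ≥ 0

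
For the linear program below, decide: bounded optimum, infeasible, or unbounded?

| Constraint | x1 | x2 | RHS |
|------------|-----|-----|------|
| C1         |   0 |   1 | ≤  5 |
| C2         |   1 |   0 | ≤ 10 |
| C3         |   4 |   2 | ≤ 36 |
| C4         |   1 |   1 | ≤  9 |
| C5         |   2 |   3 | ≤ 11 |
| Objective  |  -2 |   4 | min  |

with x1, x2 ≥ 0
The point (5.5, 0) satisfies every constraint, so the LP is feasible; the constraints give x1 ≤ 10 and x2 ≤ 5, which with x1, x2 ≥ 0 keep the feasible region inside a bounded box. A feasible, bounded LP attains a finite optimum at a vertex.

The LP has an optimal solution: (5.5, 0) with z = -11.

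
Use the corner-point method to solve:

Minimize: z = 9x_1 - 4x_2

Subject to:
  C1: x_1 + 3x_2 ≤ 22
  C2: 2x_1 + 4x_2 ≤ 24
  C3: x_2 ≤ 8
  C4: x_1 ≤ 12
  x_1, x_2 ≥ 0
x_1 = 0, x_2 = 6, z = -24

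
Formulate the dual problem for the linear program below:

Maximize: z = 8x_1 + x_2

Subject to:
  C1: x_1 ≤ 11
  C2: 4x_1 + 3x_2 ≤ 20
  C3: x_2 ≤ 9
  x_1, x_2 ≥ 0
Minimize: z = 11y1 + 20y2 + 9y3

Subject to:
  C1: -y1 - 4y2 ≤ -8
  C2: -3y2 - y3 ≤ -1
  y1, y2, y3 ≥ 0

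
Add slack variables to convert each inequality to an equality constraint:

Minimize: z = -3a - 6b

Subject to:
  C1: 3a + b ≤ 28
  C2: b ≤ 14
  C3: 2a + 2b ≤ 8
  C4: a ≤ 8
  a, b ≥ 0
min z = -3a - 6b

s.t.
  3a + b + s1 = 28
  b + s2 = 14
  2a + 2b + s3 = 8
  a + s4 = 8
  a, b, s1, s2, s3, s4 ≥ 0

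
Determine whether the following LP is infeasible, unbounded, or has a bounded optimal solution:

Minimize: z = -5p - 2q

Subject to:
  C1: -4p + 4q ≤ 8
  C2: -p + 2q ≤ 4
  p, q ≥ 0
Feasible point: (0, 0) satisfies every constraint, so the LP is feasible.
Direction d = (1, 0): for each constraint row a, a·d ≤ 0 —
  (-4)(1) + (4)(0) = -4 ≤ 0
  (-1)(1) + (2)(0) = -1 ≤ 0
and d ≥ 0, so (0, 0) + t·d stays feasible for every t ≥ 0. Along this ray z = -5p - 2q changes by -5 per unit t, so z → −∞.

The LP is unbounded; z can be made arbitrarily small.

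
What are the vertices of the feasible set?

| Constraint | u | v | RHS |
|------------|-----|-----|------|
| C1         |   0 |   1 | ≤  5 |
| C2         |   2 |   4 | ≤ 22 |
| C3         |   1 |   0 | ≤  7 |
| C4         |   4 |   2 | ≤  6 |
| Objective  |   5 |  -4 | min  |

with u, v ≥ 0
Each vertex is the intersection of two constraint boundaries that also satisfies all remaining constraints:
  u = 0 and v = 0 → (0, 0)
  4u + 2v = 6 and v = 0 → (1.5, 0)
  4u + 2v = 6 and u = 0 → (0, 3)

Vertices: (0, 0), (1.5, 0), (0, 3)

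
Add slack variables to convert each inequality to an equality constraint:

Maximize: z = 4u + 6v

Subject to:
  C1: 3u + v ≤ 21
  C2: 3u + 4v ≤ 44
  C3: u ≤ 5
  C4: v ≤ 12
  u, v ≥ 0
max z = 4u + 6v

s.t.
  3u + v + s1 = 21
  3u + 4v + s2 = 44
  u + s3 = 5
  v + s4 = 12
  u, v, s1, s2, s3, s4 ≥ 0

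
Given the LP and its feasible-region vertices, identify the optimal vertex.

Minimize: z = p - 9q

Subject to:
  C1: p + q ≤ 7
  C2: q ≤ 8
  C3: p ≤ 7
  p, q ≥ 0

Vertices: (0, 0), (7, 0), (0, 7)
Evaluating z = p - 9q at each vertex:
  (0, 0): z = 0
  (7, 0): z = 7
  (0, 7): z = -63

The smallest value is z = -63, attained at (0, 7).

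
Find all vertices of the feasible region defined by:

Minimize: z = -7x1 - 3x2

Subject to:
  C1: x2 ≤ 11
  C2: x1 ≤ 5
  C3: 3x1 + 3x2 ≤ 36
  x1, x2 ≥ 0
Each vertex is the intersection of two constraint boundaries that also satisfies all remaining constraints:
  x1 = 0 and x2 = 0 → (0, 0)
  x1 = 5 and x2 = 0 → (5, 0)
  x1 = 5 and 3x1 + 3x2 = 36 → (5, 7)
  x2 = 11 and 3x1 + 3x2 = 36 → (1, 11)
  x2 = 11 and x1 = 0 → (0, 11)

Vertices: (0, 0), (5, 0), (5, 7), (1, 11), (0, 11)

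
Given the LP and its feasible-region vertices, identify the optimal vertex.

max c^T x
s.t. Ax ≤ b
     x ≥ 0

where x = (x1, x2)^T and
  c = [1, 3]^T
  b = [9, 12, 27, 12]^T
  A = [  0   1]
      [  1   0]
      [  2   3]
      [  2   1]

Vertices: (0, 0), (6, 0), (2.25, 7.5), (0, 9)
Evaluating z = x1 + 3x2 at each vertex:
  (0, 0): z = 0
  (6, 0): z = 6
  (2.25, 7.5): z = 24.75
  (0, 9): z = 27

The largest value is z = 27, attained at (0, 9).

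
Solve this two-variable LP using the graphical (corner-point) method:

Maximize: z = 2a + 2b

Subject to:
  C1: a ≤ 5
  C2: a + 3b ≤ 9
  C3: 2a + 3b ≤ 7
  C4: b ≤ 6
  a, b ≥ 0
Each vertex is the intersection of two constraint boundaries that also satisfies all remaining constraints:
  a = 0 and b = 0 → (0, 0)
  2a + 3b = 7 and b = 0 → (3.5, 0)
  2a + 3b = 7 and a = 0 → (0, 2.333)

Evaluating z = 2a + 2b at each vertex:
  (0, 0): z = 0
  (3.5, 0): z = 7
  (0, 2.333): z = 4.667

The maximum is at (3.5, 0) with z = 7.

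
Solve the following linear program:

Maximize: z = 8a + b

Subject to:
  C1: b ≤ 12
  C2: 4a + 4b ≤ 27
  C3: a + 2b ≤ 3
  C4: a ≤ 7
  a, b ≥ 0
Each vertex is the intersection of two constraint boundaries that also satisfies all remaining constraints:
  a = 0 and b = 0 → (0, 0)
  a + 2b = 3 and b = 0 → (3, 0)
  a + 2b = 3 and a = 0 → (0, 1.5)

Evaluating z = 8a + b at each vertex:
  (0, 0): z = 0
  (3, 0): z = 24
  (0, 1.5): z = 1.5

The maximum is at (3, 0) with z = 24.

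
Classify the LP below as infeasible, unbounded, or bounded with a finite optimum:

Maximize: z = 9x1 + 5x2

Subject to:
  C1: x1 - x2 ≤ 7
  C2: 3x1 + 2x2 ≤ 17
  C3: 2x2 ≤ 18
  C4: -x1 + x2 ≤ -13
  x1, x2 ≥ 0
C1 requires x1 - x2 ≤ 7, while C4 (-x1 + x2 ≤ -13) is equivalent to x1 - x2 ≥ 13. Together they would need 13 ≤ x1 - x2 ≤ 7, which is impossible since 13 > 7. No point satisfies all constraints.

Infeasible — the constraint set is empty.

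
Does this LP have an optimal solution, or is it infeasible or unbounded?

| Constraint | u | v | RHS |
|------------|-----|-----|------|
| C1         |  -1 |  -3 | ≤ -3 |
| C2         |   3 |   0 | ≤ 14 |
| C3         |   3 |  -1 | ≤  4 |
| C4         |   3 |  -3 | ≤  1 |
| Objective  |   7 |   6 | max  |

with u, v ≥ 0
Feasible point: (0, 1) satisfies every constraint, so the LP is feasible.
Direction d = (0, 1): for each constraint row a, a·d ≤ 0 —
  (-1)(0) + (-3)(1) = -3 ≤ 0
  (3)(0) + (0)(1) = 0 ≤ 0
  (3)(0) + (-1)(1) = -1 ≤ 0
  (3)(0) + (-3)(1) = -3 ≤ 0
and d ≥ 0, so (0, 1) + t·d stays feasible for every t ≥ 0. Along this ray z = 7u + 6v changes by 6 per unit t, so z → +∞.

Unbounded: there is a feasible ray along which z → +∞.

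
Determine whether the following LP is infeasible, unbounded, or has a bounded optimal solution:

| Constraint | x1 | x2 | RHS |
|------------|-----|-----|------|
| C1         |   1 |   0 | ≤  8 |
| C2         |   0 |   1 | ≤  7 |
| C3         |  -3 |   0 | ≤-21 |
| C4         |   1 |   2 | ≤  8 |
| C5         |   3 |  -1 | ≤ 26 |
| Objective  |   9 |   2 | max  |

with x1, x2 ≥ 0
The point (8, 0) satisfies every constraint, so the LP is feasible; the constraints give x1 ≤ 8 and x2 ≤ 7, which with x1, x2 ≥ 0 keep the feasible region inside a bounded box. A feasible, bounded LP attains a finite optimum at a vertex.

Evaluating z = 9x1 + 2x2 at each vertex:
  (7, 0): z = 63
  (8, 0): z = 72
  (7, 0.5): z = 64

The LP has an optimal solution: (8, 0) with z = 72.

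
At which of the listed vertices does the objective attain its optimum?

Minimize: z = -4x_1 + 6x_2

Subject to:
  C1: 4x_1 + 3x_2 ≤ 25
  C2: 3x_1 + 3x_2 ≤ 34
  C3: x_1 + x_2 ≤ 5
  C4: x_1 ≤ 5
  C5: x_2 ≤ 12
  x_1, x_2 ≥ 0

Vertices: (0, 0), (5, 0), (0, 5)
Evaluating z = -4x_1 + 6x_2 at each vertex:
  (0, 0): z = 0
  (5, 0): z = -20
  (0, 5): z = 30

The smallest value is z = -20, attained at (5, 0).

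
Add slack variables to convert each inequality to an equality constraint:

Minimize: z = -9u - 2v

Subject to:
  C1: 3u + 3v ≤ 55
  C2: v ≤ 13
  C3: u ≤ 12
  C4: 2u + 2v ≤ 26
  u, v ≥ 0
min z = -9u - 2v

s.t.
  3u + 3v + s1 = 55
  v + s2 = 13
  u + s3 = 12
  2u + 2v + s4 = 26
  u, v, s1, s2, s3, s4 ≥ 0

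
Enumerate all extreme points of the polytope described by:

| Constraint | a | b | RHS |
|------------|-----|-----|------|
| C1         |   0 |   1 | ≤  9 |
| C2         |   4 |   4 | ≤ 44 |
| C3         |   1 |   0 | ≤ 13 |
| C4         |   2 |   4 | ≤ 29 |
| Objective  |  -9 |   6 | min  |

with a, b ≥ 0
Each vertex is the intersection of two constraint boundaries that also satisfies all remaining constraints:
  a = 0 and b = 0 → (0, 0)
  4a + 4b = 44 and b = 0 → (11, 0)
  4a + 4b = 44 and 2a + 4b = 29 → (7.5, 3.5)
  2a + 4b = 29 and a = 0 → (0, 7.25)

Vertices: (0, 0), (11, 0), (7.5, 3.5), (0, 7.25)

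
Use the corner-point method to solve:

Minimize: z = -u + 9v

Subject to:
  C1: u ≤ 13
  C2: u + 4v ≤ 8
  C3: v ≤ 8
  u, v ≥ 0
Each vertex is the intersection of two constraint boundaries that also satisfies all remaining constraints:
  u = 0 and v = 0 → (0, 0)
  u + 4v = 8 and v = 0 → (8, 0)
  u + 4v = 8 and u = 0 → (0, 2)

Evaluating z = -u + 9v at each vertex:
  (0, 0): z = 0
  (8, 0): z = -8
  (0, 2): z = 18

The minimum is at (8, 0) with z = -8.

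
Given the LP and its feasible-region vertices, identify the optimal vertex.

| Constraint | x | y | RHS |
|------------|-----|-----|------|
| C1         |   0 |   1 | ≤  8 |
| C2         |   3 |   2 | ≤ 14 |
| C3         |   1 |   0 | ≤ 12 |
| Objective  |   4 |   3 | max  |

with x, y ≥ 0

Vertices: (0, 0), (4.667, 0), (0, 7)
Evaluating z = 4x + 3y at each vertex:
  (0, 0): z = 0
  (4.667, 0): z = 18.67
  (0, 7): z = 21

The largest value is z = 21, attained at (0, 7).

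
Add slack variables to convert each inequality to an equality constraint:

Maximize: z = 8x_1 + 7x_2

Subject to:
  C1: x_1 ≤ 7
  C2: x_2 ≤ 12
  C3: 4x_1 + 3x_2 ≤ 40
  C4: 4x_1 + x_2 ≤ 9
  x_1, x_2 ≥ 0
max z = 8x_1 + 7x_2

s.t.
  x_1 + s1 = 7
  x_2 + s2 = 12
  4x_1 + 3x_2 + s3 = 40
  4x_1 + x_2 + s4 = 9
  x_1, x_2, s1, s2, s3, s4 ≥ 0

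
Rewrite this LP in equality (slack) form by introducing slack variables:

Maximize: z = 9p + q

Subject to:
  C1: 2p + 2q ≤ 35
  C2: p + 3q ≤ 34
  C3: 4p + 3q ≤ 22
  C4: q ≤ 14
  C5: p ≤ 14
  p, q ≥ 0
max z = 9p + q

s.t.
  2p + 2q + s1 = 35
  p + 3q + s2 = 34
  4p + 3q + s3 = 22
  q + s4 = 14
  p + s5 = 14
  p, q, s1, s2, s3, s4, s5 ≥ 0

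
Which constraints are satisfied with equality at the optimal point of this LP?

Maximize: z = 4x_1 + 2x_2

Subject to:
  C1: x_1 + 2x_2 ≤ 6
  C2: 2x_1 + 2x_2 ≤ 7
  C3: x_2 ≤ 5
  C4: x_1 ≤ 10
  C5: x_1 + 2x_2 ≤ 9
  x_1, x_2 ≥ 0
Optimal: x_1 = 3.5, x_2 = 0
Slack at optimum:
  C1: slack = 2.5
  C2: slack = 0 (binding)
  C3: slack = 5
  C4: slack = 6.5
  C5: slack = 5.5
  x_1 ≥ 0: x_1 = 3.5
  x_2 ≥ 0: x_2 = 0 (binding)
Binding constraints: C2, x_2 ≥ 0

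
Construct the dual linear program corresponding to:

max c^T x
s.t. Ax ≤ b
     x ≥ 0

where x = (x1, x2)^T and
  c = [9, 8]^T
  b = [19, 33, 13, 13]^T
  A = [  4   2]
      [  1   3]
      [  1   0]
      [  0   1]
Minimize: z = 19y1 + 33y2 + 13y3 + 13y4

Subject to:
  C1: -4y1 - y2 - y3 ≤ -9
  C2: -2y1 - 3y2 - y4 ≤ -8
  y1, y2, y3, y4 ≥ 0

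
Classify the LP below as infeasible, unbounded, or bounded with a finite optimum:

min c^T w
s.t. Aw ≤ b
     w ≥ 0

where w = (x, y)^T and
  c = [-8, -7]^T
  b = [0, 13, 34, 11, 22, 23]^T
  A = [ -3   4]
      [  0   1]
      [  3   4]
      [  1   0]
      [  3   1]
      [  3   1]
The point (6, 4) satisfies every constraint, so the LP is feasible; the constraints give x ≤ 11 and y ≤ 13, which with x, y ≥ 0 keep the feasible region inside a bounded box. A feasible, bounded LP attains a finite optimum at a vertex.

Feasible with finite optimum z* = -76 at (6, 4).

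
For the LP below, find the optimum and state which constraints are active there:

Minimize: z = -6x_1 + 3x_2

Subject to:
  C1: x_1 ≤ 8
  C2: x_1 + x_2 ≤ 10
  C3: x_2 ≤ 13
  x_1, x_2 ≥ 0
Optimal: x_1 = 8, x_2 = 0
Binding: C1, x_2 ≥ 0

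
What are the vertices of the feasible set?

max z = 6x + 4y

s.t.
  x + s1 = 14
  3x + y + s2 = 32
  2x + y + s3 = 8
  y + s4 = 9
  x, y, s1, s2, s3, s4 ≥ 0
Each vertex is the intersection of two constraint boundaries that also satisfies all remaining constraints:
  x = 0 and y = 0 → (0, 0)
  2x + y = 8 and y = 0 → (4, 0)
  2x + y = 8 and x = 0 → (0, 8)

Vertices: (0, 0), (4, 0), (0, 8)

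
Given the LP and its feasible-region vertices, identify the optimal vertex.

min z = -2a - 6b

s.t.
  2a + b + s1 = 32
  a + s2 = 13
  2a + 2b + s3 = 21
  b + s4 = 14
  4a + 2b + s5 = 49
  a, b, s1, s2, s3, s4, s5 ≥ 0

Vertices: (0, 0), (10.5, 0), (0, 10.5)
Evaluating z = -2a - 6b at each vertex:
  (0, 0): z = 0
  (10.5, 0): z = -21
  (0, 10.5): z = -63

The smallest value is z = -63, attained at (0, 10.5).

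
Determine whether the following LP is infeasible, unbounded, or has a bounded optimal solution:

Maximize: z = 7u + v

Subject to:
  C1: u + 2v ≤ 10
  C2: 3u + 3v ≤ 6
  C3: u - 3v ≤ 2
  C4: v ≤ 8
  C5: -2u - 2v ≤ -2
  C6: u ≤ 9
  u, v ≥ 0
The point (2, 0) satisfies every constraint, so the LP is feasible; the constraints give u ≤ 9 and v ≤ 8, which with u, v ≥ 0 keep the feasible region inside a bounded box. A feasible, bounded LP attains a finite optimum at a vertex.

Feasible with finite optimum z* = 14 at (2, 0).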